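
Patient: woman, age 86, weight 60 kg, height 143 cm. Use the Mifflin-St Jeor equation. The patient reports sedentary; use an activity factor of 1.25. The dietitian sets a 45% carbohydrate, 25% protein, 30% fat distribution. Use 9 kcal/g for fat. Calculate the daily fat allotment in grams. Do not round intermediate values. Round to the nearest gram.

Mifflin-St Jeor (female): BMR = 10(60) + 6.25(143) − 5(86) − 161 = 600 + 893.75 − 430 − 161 = 902.75 kcal/day.
TEE = 902.75 × 1.25 = 1128.4375 kcal/day.
Fat energy = 30% × 1128.4375 = 338.5313 kcal.
Fat = 338.5313 ÷ 9 kcal/g = 37.6146 g.

38 g/day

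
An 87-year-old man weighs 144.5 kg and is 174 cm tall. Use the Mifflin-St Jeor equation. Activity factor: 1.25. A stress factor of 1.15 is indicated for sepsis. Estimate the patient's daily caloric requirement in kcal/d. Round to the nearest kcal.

Mifflin-St Jeor (male): BMR = 10(144.5) + 6.25(174) − 5(87) + 5 = 1445 + 1087.5 − 435 + 5 = 2102.5 kcal/day.
TEE = BMR × activity factor = 2102.5 × 1.25 = 2628.125 kcal/day.
Apply stress factor: 2628.125 × 1.15 = 3022.3438 kcal/day.

3022 kcal/d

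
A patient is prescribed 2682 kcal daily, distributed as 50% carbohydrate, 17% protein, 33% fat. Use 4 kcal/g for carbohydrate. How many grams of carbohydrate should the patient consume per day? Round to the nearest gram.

Carbohydrate energy = 50% × 2682 = 1341 kcal.
At 4 kcal/g: 1341 ÷ 4 = 335.25 g.

335 g/day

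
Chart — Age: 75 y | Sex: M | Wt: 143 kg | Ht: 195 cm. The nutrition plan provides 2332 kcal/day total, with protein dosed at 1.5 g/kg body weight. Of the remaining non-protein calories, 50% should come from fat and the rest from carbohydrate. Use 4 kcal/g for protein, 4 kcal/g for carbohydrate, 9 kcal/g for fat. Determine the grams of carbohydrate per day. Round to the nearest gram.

Protein = 1.5 × 143 = 214.5 g → 214.5 × 4 = 858 kcal.
Non-protein calories = 2332 − 858 = 1474 kcal.
Fat: 50% × 1474 = 737 kcal; carbohydrate: 737 kcal.
Carbohydrate: 737 kcal ÷ 4 kcal/g = 184.25 g.

184 g/day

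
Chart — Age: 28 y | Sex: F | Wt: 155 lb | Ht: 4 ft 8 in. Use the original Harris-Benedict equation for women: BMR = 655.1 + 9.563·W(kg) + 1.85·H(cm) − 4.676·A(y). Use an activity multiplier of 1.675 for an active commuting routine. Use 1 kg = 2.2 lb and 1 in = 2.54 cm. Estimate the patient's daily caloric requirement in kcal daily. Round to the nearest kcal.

2447 kcal daily

Convert to metric: weight = 155 ÷ 2.2 = 70.4545 kg; height = (4×12 + 8) × 2.54 = 56 × 2.54 = 142.24 cm.
Harris-Benedict: BMR = 655.1 + 9.563(70.4545) + 1.85(142.24) − 4.676(28) = 1461.0728 kcal/day.
TEE = BMR × activity factor = 1461.0728 × 1.675 = 2447.297 kcal/day.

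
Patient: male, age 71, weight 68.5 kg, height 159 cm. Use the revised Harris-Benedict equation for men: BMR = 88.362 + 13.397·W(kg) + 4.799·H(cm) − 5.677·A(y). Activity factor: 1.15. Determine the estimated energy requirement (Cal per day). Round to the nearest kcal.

Harris-Benedict: BMR = 88.362 + 13.397(68.5) + 4.799(159) − 5.677(71) = 1366.0305 kcal/day.
TEE = BMR × activity factor = 1366.0305 × 1.15 = 1570.9351 kcal/day.

1571 Cal per day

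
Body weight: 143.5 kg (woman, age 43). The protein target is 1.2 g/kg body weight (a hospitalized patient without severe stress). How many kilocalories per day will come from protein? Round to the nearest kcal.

Protein = 1.2 g/kg × 143.5 kg = 172.2 g/day.
Protein energy = 172.2 g × 4 kcal/g = 688.8 kcal/day.

689 kcal/day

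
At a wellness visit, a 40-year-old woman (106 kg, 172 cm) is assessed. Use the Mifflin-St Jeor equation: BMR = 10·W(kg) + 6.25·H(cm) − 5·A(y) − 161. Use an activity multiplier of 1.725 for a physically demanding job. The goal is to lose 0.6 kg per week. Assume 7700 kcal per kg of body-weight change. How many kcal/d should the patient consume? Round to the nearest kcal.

Mifflin-St Jeor (female): BMR = 10(106) + 6.25(172) − 5(40) − 161 = 1060 + 1075 − 200 − 161 = 1774 kcal/day.
TEE = 1774 × 1.725 = 3060.15 kcal/day.
Required daily deficit = 0.6 × 7700 ÷ 7 = 660 kcal/day.
Target intake = 3060.15 − 660 = 2400.15 kcal/day.

2400 kcal/d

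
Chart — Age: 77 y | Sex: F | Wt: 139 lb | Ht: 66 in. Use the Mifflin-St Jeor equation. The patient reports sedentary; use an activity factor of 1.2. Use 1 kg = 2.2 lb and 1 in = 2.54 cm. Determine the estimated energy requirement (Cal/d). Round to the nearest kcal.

Convert to metric: weight = 139 ÷ 2.2 = 63.1818 kg; height = 66 × 2.54 = 167.64 cm.
Mifflin-St Jeor (female): BMR = 10(63.1818) + 6.25(167.64) − 5(77) − 161 = 631.8182 + 1047.75 − 385 − 161 = 1133.5682 kcal/day.
TEE = BMR × activity factor = 1133.5682 × 1.2 = 1360.2818 kcal/day.

1360 Cal/d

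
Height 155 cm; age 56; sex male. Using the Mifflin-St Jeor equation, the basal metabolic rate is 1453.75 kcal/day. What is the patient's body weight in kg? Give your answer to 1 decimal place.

76.0 kg

1453.75 = 10·W + 6.25(155) − 5(56) + 5
10·W = 1453.75 − 693.75 = 760, so W = 76 kg.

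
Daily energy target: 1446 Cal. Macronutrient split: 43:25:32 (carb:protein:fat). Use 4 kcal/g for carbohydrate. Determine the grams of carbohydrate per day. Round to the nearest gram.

155 g/day

Carbohydrate energy = 43% × 1446 = 621.78 kcal.
At 4 kcal/g: 621.78 ÷ 4 = 155.445 g.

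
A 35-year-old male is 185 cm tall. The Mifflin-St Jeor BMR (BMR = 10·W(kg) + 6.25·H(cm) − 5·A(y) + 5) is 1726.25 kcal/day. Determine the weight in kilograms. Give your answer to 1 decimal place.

1726.25 = 10·W + 6.25(185) − 5(35) + 5
10·W = 1726.25 − 986.25 = 740, so W = 74 kg.

74.0 kg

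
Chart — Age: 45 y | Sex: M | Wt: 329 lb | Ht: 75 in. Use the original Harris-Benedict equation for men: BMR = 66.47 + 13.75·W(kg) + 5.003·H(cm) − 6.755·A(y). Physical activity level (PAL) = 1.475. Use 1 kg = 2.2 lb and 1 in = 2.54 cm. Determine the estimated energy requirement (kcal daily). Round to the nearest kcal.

4088 kcal daily

Convert to metric: weight = 329 ÷ 2.2 = 149.5455 kg; height = 75 × 2.54 = 190.5 cm.
Harris-Benedict: BMR = 66.47 + 13.75(149.5455) + 5.003(190.5) − 6.755(45) = 2771.8165 kcal/day.
TEE = BMR × activity factor = 2771.8165 × 1.475 = 4088.4293 kcal/day.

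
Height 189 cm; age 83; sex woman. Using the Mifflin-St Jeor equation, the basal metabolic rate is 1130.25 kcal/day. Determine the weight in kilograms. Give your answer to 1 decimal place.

52.5 kg

1130.25 = 10·W + 6.25(189) − 5(83) − 161
10·W = 1130.25 − 605.25 = 525, so W = 52.5 kg.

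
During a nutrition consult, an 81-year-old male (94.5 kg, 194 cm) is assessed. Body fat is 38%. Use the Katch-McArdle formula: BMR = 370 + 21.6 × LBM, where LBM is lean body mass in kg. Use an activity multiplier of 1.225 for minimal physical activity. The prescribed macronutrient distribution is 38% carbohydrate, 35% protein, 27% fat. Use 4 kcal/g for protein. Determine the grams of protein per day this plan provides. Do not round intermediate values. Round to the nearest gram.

LBM = 94.5 × (1 − 0.38) = 58.59 kg. Katch-McArdle: BMR = 370 + 21.6 × 58.59 = 1635.544 kcal/day.
TEE = 1635.544 × 1.225 = 2003.5414 kcal/day.
Protein energy = 35% × 2003.5414 = 701.2395 kcal.
Protein = 701.2395 ÷ 4 kcal/g = 175.3099 g.

175 g/day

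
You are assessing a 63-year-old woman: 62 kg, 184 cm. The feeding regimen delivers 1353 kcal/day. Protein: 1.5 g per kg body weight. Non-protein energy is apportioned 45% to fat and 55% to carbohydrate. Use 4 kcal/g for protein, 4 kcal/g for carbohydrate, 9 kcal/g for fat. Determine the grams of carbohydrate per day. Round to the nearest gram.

Protein = 1.5 × 62 = 93 g → 93 × 4 = 372 kcal.
Non-protein calories = 1353 − 372 = 981 kcal.
Fat: 45% × 981 = 441.45 kcal; carbohydrate: 539.55 kcal.
Carbohydrate: 539.55 kcal ÷ 4 kcal/g = 134.8875 g.

135 g/day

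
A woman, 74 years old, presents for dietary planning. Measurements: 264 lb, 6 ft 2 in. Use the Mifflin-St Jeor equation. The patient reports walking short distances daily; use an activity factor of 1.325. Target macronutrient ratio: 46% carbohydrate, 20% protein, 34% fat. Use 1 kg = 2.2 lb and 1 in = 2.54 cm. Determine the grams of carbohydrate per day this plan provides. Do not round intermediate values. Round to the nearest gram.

281 g/day

Convert to metric: weight = 264 ÷ 2.2 = 120 kg; height = (6×12 + 2) × 2.54 = 74 × 2.54 = 187.96 cm.
Mifflin-St Jeor (female): BMR = 10(120) + 6.25(187.96) − 5(74) − 161 = 1200 + 1174.75 − 370 − 161 = 1843.75 kcal/day.
TEE = 1843.75 × 1.325 = 2442.9688 kcal/day.
Carbohydrate energy = 46% × 2442.9688 = 1123.7656 kcal.
Carbohydrate = 1123.7656 ÷ 4 kcal/g = 280.9414 g.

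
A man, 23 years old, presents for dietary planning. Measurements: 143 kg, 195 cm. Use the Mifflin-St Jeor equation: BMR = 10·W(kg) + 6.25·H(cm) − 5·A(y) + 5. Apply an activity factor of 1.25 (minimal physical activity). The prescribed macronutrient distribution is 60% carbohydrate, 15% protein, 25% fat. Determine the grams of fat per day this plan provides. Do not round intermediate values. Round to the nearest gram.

88 g/day

Mifflin-St Jeor (male): BMR = 10(143) + 6.25(195) − 5(23) + 5 = 1430 + 1218.75 − 115 + 5 = 2538.75 kcal/day.
TEE = 2538.75 × 1.25 = 3173.4375 kcal/day.
Fat energy = 25% × 3173.4375 = 793.3594 kcal.
Fat = 793.3594 ÷ 9 kcal/g = 88.151 g.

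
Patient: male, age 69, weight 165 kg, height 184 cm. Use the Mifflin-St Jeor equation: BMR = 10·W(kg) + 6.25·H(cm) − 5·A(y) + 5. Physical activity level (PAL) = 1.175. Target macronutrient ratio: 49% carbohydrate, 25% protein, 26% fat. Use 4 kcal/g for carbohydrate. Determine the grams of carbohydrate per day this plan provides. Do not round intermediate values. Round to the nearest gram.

354 g/day

Mifflin-St Jeor (male): BMR = 10(165) + 6.25(184) − 5(69) + 5 = 1650 + 1150 − 345 + 5 = 2460 kcal/day.
TEE = 2460 × 1.175 = 2890.5 kcal/day.
Carbohydrate energy = 49% × 2890.5 = 1416.345 kcal.
Carbohydrate = 1416.345 ÷ 4 kcal/g = 354.0863 g.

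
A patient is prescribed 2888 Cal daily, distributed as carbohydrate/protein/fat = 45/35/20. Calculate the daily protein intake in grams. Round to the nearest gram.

253 g/day

Protein energy = 35% × 2888 = 1010.8 kcal.
At 4 kcal/g: 1010.8 ÷ 4 = 252.7 g.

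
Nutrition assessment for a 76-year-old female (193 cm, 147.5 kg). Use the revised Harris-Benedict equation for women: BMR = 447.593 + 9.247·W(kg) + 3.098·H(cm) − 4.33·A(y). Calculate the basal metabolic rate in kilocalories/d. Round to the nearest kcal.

2080 kilocalories/d

Harris-Benedict: BMR = 447.593 + 9.247(147.5) + 3.098(193) − 4.33(76) = 2080.3595 kcal/day.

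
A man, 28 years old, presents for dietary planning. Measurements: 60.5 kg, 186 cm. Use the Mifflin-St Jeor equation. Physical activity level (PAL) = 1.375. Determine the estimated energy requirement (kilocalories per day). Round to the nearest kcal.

2245 kilocalories per day

Mifflin-St Jeor (male): BMR = 10(60.5) + 6.25(186) − 5(28) + 5 = 605 + 1162.5 − 140 + 5 = 1632.5 kcal/day.
TEE = BMR × activity factor = 1632.5 × 1.375 = 2244.6875 kcal/day.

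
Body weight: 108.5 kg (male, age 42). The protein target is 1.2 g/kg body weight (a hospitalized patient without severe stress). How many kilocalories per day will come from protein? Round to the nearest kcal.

521 kcal/day

Protein = 1.2 g/kg × 108.5 kg = 130.2 g/day.
Protein energy = 130.2 g × 4 kcal/g = 520.8 kcal/day.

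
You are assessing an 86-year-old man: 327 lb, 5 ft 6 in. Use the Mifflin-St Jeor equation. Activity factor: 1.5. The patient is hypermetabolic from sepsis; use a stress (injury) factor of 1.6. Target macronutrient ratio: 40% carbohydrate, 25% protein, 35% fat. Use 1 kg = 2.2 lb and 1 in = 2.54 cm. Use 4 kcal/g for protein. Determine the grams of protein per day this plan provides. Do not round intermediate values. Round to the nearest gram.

Convert to metric: weight = 327 ÷ 2.2 = 148.6364 kg; height = (5×12 + 6) × 2.54 = 66 × 2.54 = 167.64 cm.
Mifflin-St Jeor (male): BMR = 10(148.6364) + 6.25(167.64) − 5(86) + 5 = 1486.3636 + 1047.75 − 430 + 5 = 2109.1136 kcal/day.
TEE = 2109.1136 × 1.5 = 3163.6705 kcal/day.
With stress factor 1.6: 3163.6705 × 1.6 = 5061.8727 kcal/day.
Protein energy = 25% × 5061.8727 = 1265.4682 kcal.
Protein = 1265.4682 ÷ 4 kcal/g = 316.367 g.

316 g/day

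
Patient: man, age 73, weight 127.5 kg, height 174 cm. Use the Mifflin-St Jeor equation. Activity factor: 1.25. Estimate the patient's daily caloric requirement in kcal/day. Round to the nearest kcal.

2503 kcal/day

Mifflin-St Jeor (male): BMR = 10(127.5) + 6.25(174) − 5(73) + 5 = 1275 + 1087.5 − 365 + 5 = 2002.5 kcal/day.
TEE = BMR × activity factor = 2002.5 × 1.25 = 2503.125 kcal/day.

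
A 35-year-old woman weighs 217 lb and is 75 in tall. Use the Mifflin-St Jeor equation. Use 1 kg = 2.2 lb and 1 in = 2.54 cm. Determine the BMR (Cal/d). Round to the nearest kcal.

Convert to metric: weight = 217 ÷ 2.2 = 98.6364 kg; height = 75 × 2.54 = 190.5 cm.
Mifflin-St Jeor (female): BMR = 10(98.6364) + 6.25(190.5) − 5(35) − 161 = 986.3636 + 1190.625 − 175 − 161 = 1840.9886 kcal/day.

1841 Cal/d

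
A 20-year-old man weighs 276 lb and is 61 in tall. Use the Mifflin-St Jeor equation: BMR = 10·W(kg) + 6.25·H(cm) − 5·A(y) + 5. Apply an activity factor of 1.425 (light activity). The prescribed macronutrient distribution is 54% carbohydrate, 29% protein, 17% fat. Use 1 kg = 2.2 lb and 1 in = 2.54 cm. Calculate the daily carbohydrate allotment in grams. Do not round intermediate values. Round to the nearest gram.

409 g/day

Convert to metric: weight = 276 ÷ 2.2 = 125.4545 kg; height = 61 × 2.54 = 154.94 cm.
Mifflin-St Jeor (male): BMR = 10(125.4545) + 6.25(154.94) − 5(20) + 5 = 1254.5455 + 968.375 − 100 + 5 = 2127.9205 kcal/day.
TEE = 2127.9205 × 1.425 = 3032.2866 kcal/day.
Carbohydrate energy = 54% × 3032.2866 = 1637.4348 kcal.
Carbohydrate = 1637.4348 ÷ 4 kcal/g = 409.3587 g.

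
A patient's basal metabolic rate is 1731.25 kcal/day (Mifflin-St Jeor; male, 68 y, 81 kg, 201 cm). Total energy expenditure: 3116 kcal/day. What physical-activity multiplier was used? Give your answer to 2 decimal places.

Activity factor = TEE ÷ BMR = 3116 ÷ 1731.25 = 1.8.

1.80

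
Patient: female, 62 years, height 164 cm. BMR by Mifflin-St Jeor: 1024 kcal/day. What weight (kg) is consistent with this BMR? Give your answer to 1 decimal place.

1024 = 10·W + 6.25(164) − 5(62) − 161
10·W = 1024 − 554 = 470, so W = 47 kg.

47.0 kg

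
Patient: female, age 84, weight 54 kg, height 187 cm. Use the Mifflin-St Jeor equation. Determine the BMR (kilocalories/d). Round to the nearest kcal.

1128 kilocalories/d

Mifflin-St Jeor (female): BMR = 10(54) + 6.25(187) − 5(84) − 161 = 540 + 1168.75 − 420 − 161 = 1127.75 kcal/day.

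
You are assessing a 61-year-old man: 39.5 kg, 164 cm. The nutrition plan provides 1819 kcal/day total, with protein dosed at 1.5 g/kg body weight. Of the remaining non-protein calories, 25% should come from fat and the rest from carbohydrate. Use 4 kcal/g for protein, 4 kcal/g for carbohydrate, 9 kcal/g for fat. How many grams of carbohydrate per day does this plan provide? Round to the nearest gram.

Protein = 1.5 × 39.5 = 59.25 g → 59.25 × 4 = 237 kcal.
Non-protein calories = 1819 − 237 = 1582 kcal.
Fat: 25% × 1582 = 395.5 kcal; carbohydrate: 1186.5 kcal.
Carbohydrate: 1186.5 kcal ÷ 4 kcal/g = 296.625 g.

297 g/day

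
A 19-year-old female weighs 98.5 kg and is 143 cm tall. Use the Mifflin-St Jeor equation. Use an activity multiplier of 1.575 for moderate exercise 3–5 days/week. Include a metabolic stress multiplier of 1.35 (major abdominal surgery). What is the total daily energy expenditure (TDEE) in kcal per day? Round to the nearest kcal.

3450 kcal per day

Mifflin-St Jeor (female): BMR = 10(98.5) + 6.25(143) − 5(19) − 161 = 985 + 893.75 − 95 − 161 = 1622.75 kcal/day.
TEE = BMR × activity factor = 1622.75 × 1.575 = 2555.8313 kcal/day.
Apply stress factor: 2555.8313 × 1.35 = 3450.3722 kcal/day.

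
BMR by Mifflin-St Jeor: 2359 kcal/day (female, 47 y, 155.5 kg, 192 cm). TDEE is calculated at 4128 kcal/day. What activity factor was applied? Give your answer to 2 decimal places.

Activity factor = TEE ÷ BMR = 4128 ÷ 2359 = 1.75.

1.75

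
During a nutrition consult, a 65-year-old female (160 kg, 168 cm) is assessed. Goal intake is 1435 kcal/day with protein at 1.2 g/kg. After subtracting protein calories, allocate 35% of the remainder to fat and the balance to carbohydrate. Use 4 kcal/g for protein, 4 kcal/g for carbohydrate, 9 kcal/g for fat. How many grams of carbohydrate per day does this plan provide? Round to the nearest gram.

108 g/day

Protein = 1.2 × 160 = 192 g → 192 × 4 = 768 kcal.
Non-protein calories = 1435 − 768 = 667 kcal.
Fat: 35% × 667 = 233.45 kcal; carbohydrate: 433.55 kcal.
Carbohydrate: 433.55 kcal ÷ 4 kcal/g = 108.3875 g.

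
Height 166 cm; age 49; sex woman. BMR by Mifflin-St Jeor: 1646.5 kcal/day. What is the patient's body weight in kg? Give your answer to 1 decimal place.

101.5 kg

1646.5 = 10·W + 6.25(166) − 5(49) − 161
10·W = 1646.5 − 631.5 = 1015, so W = 101.5 kg.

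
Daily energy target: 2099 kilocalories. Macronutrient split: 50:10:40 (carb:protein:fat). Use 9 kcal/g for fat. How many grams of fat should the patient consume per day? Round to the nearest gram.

Fat energy = 40% × 2099 = 839.6 kcal.
At 9 kcal/g: 839.6 ÷ 9 = 93.2889 g.

93 g/day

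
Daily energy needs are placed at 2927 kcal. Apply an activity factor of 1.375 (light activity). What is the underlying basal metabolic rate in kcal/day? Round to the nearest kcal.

BMR = TEE ÷ activity factor = 2927 ÷ 1.375 = 2128.7273 kcal/day.

2129 kcal/day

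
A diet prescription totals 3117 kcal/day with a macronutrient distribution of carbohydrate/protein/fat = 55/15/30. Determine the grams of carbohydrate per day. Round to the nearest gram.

429 g/day

Carbohydrate energy = 55% × 3117 = 1714.35 kcal.
At 4 kcal/g: 1714.35 ÷ 4 = 428.5875 g.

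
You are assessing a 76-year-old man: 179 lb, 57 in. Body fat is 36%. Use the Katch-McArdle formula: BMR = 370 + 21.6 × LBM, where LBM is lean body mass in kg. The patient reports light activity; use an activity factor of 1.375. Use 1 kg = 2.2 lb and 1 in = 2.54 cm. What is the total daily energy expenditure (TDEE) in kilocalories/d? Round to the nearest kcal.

2055 kilocalories/d

Convert to metric: weight = 179 ÷ 2.2 = 81.3636 kg; height = 57 × 2.54 = 144.78 cm.
LBM = 81.3636 × (1 − 0.36) = 52.0727 kg. Katch-McArdle: BMR = 370 + 21.6 × 52.0727 = 1494.7709 kcal/day.
TEE = BMR × activity factor = 1494.7709 × 1.375 = 2055.31 kcal/day.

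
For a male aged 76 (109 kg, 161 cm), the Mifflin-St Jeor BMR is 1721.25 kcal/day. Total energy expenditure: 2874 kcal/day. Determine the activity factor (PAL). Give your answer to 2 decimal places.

1.67

Activity factor = TEE ÷ BMR = 2874 ÷ 1721.25 = 1.67.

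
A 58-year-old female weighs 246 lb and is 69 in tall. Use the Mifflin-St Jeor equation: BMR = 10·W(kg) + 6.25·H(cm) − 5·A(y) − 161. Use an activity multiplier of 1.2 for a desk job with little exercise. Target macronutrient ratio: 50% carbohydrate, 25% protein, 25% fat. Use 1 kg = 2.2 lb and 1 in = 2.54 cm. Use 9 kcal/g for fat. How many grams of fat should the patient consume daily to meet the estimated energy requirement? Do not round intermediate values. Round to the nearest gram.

Convert to metric: weight = 246 ÷ 2.2 = 111.8182 kg; height = 69 × 2.54 = 175.26 cm.
Mifflin-St Jeor (female): BMR = 10(111.8182) + 6.25(175.26) − 5(58) − 161 = 1118.1818 + 1095.375 − 290 − 161 = 1762.5568 kcal/day.
TEE = 1762.5568 × 1.2 = 2115.0682 kcal/day.
Fat energy = 25% × 2115.0682 = 528.767 kcal.
Fat = 528.767 ÷ 9 kcal/g = 58.7519 g.

59 g/day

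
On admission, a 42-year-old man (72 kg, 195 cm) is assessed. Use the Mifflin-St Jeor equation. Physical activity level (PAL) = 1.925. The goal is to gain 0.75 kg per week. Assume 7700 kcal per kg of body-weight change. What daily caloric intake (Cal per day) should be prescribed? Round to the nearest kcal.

Mifflin-St Jeor (male): BMR = 10(72) + 6.25(195) − 5(42) + 5 = 720 + 1218.75 − 210 + 5 = 1733.75 kcal/day.
TEE = 1733.75 × 1.925 = 3337.4688 kcal/day.
Required daily surplus = 0.75 × 7700 ÷ 7 = 825 kcal/day.
Target intake = 3337.4688 + 825 = 4162.4688 kcal/day.

4162 Cal per day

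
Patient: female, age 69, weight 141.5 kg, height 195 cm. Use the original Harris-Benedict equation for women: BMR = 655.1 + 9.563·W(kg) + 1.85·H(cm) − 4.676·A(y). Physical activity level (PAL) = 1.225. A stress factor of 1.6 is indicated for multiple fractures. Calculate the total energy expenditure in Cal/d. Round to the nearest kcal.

Harris-Benedict: BMR = 655.1 + 9.563(141.5) + 1.85(195) − 4.676(69) = 2046.3705 kcal/day.
TEE = BMR × activity factor = 2046.3705 × 1.225 = 2506.8039 kcal/day.
Apply stress factor: 2506.8039 × 1.6 = 4010.8862 kcal/day.

4011 Cal/d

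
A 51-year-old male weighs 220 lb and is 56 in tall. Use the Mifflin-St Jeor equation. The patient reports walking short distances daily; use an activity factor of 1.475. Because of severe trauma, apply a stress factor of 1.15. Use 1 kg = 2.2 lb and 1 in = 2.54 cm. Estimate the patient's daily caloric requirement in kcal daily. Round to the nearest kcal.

Convert to metric: weight = 220 ÷ 2.2 = 100 kg; height = 56 × 2.54 = 142.24 cm.
Mifflin-St Jeor (male): BMR = 10(100) + 6.25(142.24) − 5(51) + 5 = 1000 + 889 − 255 + 5 = 1639 kcal/day.
TEE = BMR × activity factor = 1639 × 1.475 = 2417.525 kcal/day.
Apply stress factor: 2417.525 × 1.15 = 2780.1538 kcal/day.

2780 kcal daily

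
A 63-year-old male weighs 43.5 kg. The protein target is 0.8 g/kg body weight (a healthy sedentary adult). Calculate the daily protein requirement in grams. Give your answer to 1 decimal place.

34.8 g/day

Protein = 0.8 g/kg × 43.5 kg = 34.8 g/day.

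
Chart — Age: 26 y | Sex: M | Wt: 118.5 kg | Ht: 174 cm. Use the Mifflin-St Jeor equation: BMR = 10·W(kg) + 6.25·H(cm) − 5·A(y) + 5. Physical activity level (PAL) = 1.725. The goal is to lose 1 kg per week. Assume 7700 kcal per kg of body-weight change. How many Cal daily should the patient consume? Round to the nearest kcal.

2604 Cal daily

Mifflin-St Jeor (male): BMR = 10(118.5) + 6.25(174) − 5(26) + 5 = 1185 + 1087.5 − 130 + 5 = 2147.5 kcal/day.
TEE = 2147.5 × 1.725 = 3704.4375 kcal/day.
Required daily deficit = 1 × 7700 ÷ 7 = 1100 kcal/day.
Target intake = 3704.4375 − 1100 = 2604.4375 kcal/day.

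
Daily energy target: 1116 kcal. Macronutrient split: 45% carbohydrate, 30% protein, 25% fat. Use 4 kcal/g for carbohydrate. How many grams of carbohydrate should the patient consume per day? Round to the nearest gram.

Carbohydrate energy = 45% × 1116 = 502.2 kcal.
At 4 kcal/g: 502.2 ÷ 4 = 125.55 g.

126 g/day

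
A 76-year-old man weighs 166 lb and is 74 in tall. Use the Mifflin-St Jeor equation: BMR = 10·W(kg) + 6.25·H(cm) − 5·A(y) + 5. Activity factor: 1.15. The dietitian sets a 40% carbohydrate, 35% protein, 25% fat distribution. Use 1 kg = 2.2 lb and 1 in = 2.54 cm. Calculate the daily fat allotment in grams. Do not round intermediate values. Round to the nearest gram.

50 g/day

Convert to metric: weight = 166 ÷ 2.2 = 75.4545 kg; height = 74 × 2.54 = 187.96 cm.
Mifflin-St Jeor (male): BMR = 10(75.4545) + 6.25(187.96) − 5(76) + 5 = 754.5455 + 1174.75 − 380 + 5 = 1554.2955 kcal/day.
TEE = 1554.2955 × 1.15 = 1787.4398 kcal/day.
Fat energy = 25% × 1787.4398 = 446.8599 kcal.
Fat = 446.8599 ÷ 9 kcal/g = 49.6511 g.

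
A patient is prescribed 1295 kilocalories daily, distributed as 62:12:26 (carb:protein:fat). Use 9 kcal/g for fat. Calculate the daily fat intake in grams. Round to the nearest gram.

37 g/day

Fat energy = 26% × 1295 = 336.7 kcal.
At 9 kcal/g: 336.7 ÷ 9 = 37.4111 g.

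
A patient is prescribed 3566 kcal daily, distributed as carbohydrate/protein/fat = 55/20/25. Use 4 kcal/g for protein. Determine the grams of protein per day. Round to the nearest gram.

Protein energy = 20% × 3566 = 713.2 kcal.
At 4 kcal/g: 713.2 ÷ 4 = 178.3 g.

178 g/day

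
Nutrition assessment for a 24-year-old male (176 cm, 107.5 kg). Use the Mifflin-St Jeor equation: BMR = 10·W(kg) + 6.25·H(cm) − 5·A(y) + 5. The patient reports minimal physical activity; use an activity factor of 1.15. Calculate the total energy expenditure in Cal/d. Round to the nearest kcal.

2369 Cal/d

Mifflin-St Jeor (male): BMR = 10(107.5) + 6.25(176) − 5(24) + 5 = 1075 + 1100 − 120 + 5 = 2060 kcal/day.
TEE = BMR × activity factor = 2060 × 1.15 = 2369 kcal/day.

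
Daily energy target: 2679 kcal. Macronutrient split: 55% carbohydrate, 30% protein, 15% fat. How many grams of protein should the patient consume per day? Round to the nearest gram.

201 g/day

Protein energy = 30% × 2679 = 803.7 kcal.
At 4 kcal/g: 803.7 ÷ 4 = 200.925 g.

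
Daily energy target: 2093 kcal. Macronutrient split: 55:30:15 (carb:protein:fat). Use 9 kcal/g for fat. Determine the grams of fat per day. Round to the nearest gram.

35 g/day

Fat energy = 15% × 2093 = 313.95 kcal.
At 9 kcal/g: 313.95 ÷ 9 = 34.8833 g.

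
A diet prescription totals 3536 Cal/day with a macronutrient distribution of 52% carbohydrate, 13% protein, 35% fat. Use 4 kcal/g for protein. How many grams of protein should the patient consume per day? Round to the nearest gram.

Protein energy = 13% × 3536 = 459.68 kcal.
At 4 kcal/g: 459.68 ÷ 4 = 114.92 g.

115 g/day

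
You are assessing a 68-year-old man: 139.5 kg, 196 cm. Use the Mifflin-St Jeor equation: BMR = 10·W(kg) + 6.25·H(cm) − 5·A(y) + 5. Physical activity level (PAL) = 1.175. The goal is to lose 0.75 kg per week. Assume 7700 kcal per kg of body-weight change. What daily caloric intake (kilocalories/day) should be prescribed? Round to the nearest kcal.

Mifflin-St Jeor (male): BMR = 10(139.5) + 6.25(196) − 5(68) + 5 = 1395 + 1225 − 340 + 5 = 2285 kcal/day.
TEE = 2285 × 1.175 = 2684.875 kcal/day.
Required daily deficit = 0.75 × 7700 ÷ 7 = 825 kcal/day.
Target intake = 2684.875 − 825 = 1859.875 kcal/day.

1860 kilocalories/day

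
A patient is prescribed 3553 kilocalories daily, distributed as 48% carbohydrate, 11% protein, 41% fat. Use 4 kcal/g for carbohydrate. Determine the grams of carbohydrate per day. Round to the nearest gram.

426 g/day

Carbohydrate energy = 48% × 3553 = 1705.44 kcal.
At 4 kcal/g: 1705.44 ÷ 4 = 426.36 g.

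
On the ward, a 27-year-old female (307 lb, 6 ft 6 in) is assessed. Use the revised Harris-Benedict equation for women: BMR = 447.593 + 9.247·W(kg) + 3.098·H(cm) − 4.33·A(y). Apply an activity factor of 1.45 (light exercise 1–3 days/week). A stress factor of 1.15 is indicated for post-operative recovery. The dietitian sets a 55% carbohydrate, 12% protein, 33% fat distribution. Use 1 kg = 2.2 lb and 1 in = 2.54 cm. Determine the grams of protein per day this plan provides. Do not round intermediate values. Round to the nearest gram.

Convert to metric: weight = 307 ÷ 2.2 = 139.5455 kg; height = (6×12 + 6) × 2.54 = 78 × 2.54 = 198.12 cm.
Harris-Benedict: BMR = 447.593 + 9.247(139.5455) + 3.098(198.12) − 4.33(27) = 2234.8356 kcal/day.
TEE = 2234.8356 × 1.45 = 3240.5116 kcal/day.
With stress factor 1.15: 3240.5116 × 1.15 = 3726.5883 kcal/day.
Protein energy = 12% × 3726.5883 = 447.1906 kcal.
Protein = 447.1906 ÷ 4 kcal/g = 111.7976 g.

112 g/day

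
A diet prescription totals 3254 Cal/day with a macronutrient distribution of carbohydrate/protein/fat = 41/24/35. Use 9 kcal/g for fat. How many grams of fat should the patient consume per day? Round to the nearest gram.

Fat energy = 35% × 3254 = 1138.9 kcal.
At 9 kcal/g: 1138.9 ÷ 9 = 126.5444 g.

127 g/day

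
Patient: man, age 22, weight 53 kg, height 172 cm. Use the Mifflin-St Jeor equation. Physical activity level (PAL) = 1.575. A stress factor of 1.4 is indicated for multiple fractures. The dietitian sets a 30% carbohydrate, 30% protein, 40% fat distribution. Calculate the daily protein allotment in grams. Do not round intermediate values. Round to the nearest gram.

Mifflin-St Jeor (male): BMR = 10(53) + 6.25(172) − 5(22) + 5 = 530 + 1075 − 110 + 5 = 1500 kcal/day.
TEE = 1500 × 1.575 = 2362.5 kcal/day.
With stress factor 1.4: 2362.5 × 1.4 = 3307.5 kcal/day.
Protein energy = 30% × 3307.5 = 992.25 kcal.
Protein = 992.25 ÷ 4 kcal/g = 248.0625 g.

248 g/day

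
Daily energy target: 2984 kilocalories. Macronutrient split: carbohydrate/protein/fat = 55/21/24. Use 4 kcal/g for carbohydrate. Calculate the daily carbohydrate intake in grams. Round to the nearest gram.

Carbohydrate energy = 55% × 2984 = 1641.2 kcal.
At 4 kcal/g: 1641.2 ÷ 4 = 410.3 g.

410 g/day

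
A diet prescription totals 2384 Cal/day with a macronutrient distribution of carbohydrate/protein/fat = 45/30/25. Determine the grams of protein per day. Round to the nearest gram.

179 g/day

Protein energy = 30% × 2384 = 715.2 kcal.
At 4 kcal/g: 715.2 ÷ 4 = 178.8 g.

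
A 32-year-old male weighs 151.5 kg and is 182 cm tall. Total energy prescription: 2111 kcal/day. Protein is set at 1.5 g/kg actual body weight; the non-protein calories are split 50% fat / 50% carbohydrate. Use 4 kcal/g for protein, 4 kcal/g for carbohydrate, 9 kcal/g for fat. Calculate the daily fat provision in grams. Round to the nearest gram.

Protein = 1.5 × 151.5 = 227.25 g → 227.25 × 4 = 909 kcal.
Non-protein calories = 2111 − 909 = 1202 kcal.
Fat: 50% × 1202 = 601 kcal; carbohydrate: 601 kcal.
Fat: 601 kcal ÷ 9 kcal/g = 66.7778 g.

67 g/day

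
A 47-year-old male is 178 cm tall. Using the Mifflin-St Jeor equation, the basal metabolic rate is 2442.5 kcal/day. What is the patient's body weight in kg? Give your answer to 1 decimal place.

156.0 kg

2442.5 = 10·W + 6.25(178) − 5(47) + 5
10·W = 2442.5 − 882.5 = 1560, so W = 156 kg.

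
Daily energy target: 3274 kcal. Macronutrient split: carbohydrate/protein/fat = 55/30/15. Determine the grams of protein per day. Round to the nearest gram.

246 g/day

Protein energy = 30% × 3274 = 982.2 kcal.
At 4 kcal/g: 982.2 ÷ 4 = 245.55 g.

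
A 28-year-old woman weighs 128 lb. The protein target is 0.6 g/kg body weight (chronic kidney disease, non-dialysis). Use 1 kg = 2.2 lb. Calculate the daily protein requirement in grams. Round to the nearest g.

35 g/day

Weight in kg = 128 ÷ 2.2 = 58.1818 kg.
Protein = 0.6 g/kg × 58.1818 kg = 34.9091 g/day.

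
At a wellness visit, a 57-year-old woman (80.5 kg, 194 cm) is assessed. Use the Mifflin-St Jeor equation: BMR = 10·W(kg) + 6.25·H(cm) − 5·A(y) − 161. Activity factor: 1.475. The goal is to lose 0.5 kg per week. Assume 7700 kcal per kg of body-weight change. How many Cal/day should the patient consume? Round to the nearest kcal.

Mifflin-St Jeor (female): BMR = 10(80.5) + 6.25(194) − 5(57) − 161 = 805 + 1212.5 − 285 − 161 = 1571.5 kcal/day.
TEE = 1571.5 × 1.475 = 2317.9625 kcal/day.
Required daily deficit = 0.5 × 7700 ÷ 7 = 550 kcal/day.
Target intake = 2317.9625 − 550 = 1767.9625 kcal/day.

1768 Cal/day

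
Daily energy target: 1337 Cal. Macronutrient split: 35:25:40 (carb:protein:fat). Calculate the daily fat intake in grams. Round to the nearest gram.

59 g/day

Fat energy = 40% × 1337 = 534.8 kcal.
At 9 kcal/g: 534.8 ÷ 9 = 59.4222 g.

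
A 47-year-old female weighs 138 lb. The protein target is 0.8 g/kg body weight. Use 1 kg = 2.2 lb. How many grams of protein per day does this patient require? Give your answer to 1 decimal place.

Weight in kg = 138 ÷ 2.2 = 62.7273 kg.
Protein = 0.8 g/kg × 62.7273 kg = 50.1818 g/day.

50.2 g/day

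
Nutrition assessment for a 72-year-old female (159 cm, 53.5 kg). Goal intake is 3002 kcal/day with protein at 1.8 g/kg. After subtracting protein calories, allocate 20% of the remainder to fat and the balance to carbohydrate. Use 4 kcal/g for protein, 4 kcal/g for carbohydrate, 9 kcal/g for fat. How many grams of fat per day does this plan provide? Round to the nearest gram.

58 g/day

Protein = 1.8 × 53.5 = 96.3 g → 96.3 × 4 = 385.2 kcal.
Non-protein calories = 3002 − 385.2 = 2616.8 kcal.
Fat: 20% × 2616.8 = 523.36 kcal; carbohydrate: 2093.44 kcal.
Fat: 523.36 kcal ÷ 9 kcal/g = 58.1511 g.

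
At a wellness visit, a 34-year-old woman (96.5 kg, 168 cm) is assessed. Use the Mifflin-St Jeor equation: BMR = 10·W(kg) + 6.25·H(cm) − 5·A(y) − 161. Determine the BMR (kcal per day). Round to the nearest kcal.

Mifflin-St Jeor (female): BMR = 10(96.5) + 6.25(168) − 5(34) − 161 = 965 + 1050 − 170 − 161 = 1684 kcal/day.

1684 kcal per day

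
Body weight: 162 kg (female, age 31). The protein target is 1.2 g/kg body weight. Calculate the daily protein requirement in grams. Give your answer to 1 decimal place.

Protein = 1.2 g/kg × 162 kg = 194.4 g/day.

194.4 g/day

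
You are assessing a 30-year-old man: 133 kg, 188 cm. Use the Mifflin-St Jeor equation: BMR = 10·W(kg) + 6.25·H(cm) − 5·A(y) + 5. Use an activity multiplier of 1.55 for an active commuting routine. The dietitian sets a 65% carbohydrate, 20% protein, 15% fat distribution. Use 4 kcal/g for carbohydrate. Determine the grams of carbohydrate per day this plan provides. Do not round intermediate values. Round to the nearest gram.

594 g/day

Mifflin-St Jeor (male): BMR = 10(133) + 6.25(188) − 5(30) + 5 = 1330 + 1175 − 150 + 5 = 2360 kcal/day.
TEE = 2360 × 1.55 = 3658 kcal/day.
Carbohydrate energy = 65% × 3658 = 2377.7 kcal.
Carbohydrate = 2377.7 ÷ 4 kcal/g = 594.425 g.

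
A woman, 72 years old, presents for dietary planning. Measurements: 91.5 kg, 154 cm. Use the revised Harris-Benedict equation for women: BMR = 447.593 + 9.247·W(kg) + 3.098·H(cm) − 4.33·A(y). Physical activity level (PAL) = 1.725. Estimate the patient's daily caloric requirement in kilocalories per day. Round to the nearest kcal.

Harris-Benedict: BMR = 447.593 + 9.247(91.5) + 3.098(154) − 4.33(72) = 1459.0255 kcal/day.
TEE = BMR × activity factor = 1459.0255 × 1.725 = 2516.819 kcal/day.

2517 kilocalories per day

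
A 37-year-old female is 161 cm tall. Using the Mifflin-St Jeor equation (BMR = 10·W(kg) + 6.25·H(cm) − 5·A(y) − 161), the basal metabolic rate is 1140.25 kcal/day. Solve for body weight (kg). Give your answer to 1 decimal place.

1140.25 = 10·W + 6.25(161) − 5(37) − 161
10·W = 1140.25 − 660.25 = 480, so W = 48 kg.

48.0 kg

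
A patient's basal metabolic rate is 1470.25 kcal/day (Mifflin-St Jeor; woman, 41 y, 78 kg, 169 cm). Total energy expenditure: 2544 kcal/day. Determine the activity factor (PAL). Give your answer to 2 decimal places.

Activity factor = TEE ÷ BMR = 2544 ÷ 1470.25 = 1.73.

1.73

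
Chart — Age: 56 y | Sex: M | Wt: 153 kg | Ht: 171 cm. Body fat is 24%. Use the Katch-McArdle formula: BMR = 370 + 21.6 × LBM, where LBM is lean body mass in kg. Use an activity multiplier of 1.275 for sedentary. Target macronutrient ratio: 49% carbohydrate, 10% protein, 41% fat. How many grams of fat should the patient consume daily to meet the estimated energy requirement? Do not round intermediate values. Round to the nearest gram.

167 g/day

LBM = 153 × (1 − 0.24) = 116.28 kg. Katch-McArdle: BMR = 370 + 21.6 × 116.28 = 2881.648 kcal/day.
TEE = 2881.648 × 1.275 = 3674.1012 kcal/day.
Fat energy = 41% × 3674.1012 = 1506.3815 kcal.
Fat = 1506.3815 ÷ 9 kcal/g = 167.3757 g.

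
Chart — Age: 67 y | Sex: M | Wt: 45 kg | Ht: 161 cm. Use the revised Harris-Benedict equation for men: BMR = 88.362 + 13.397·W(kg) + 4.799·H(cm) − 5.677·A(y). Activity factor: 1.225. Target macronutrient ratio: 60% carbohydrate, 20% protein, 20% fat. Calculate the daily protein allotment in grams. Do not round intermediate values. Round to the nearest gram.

Harris-Benedict: BMR = 88.362 + 13.397(45) + 4.799(161) − 5.677(67) = 1083.507 kcal/day.
TEE = 1083.507 × 1.225 = 1327.2961 kcal/day.
Protein energy = 20% × 1327.2961 = 265.4592 kcal.
Protein = 265.4592 ÷ 4 kcal/g = 66.3648 g.

66 g/day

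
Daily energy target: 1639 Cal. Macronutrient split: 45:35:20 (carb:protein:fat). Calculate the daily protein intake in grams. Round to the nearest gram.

143 g/day

Protein energy = 35% × 1639 = 573.65 kcal.
At 4 kcal/g: 573.65 ÷ 4 = 143.4125 g.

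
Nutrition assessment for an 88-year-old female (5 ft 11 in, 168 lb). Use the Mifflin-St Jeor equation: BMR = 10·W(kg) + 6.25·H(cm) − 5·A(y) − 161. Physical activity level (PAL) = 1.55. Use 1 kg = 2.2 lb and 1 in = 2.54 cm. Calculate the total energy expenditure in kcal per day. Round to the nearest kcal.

1999 kcal per day

Convert to metric: weight = 168 ÷ 2.2 = 76.3636 kg; height = (5×12 + 11) × 2.54 = 71 × 2.54 = 180.34 cm.
Mifflin-St Jeor (female): BMR = 10(76.3636) + 6.25(180.34) − 5(88) − 161 = 763.6364 + 1127.125 − 440 − 161 = 1289.7614 kcal/day.
TEE = BMR × activity factor = 1289.7614 × 1.55 = 1999.1301 kcal/day.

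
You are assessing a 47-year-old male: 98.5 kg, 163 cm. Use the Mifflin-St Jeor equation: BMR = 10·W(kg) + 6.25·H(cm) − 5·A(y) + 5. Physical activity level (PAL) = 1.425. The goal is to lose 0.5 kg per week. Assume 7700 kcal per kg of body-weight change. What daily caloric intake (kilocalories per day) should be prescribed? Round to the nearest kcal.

Mifflin-St Jeor (male): BMR = 10(98.5) + 6.25(163) − 5(47) + 5 = 985 + 1018.75 − 235 + 5 = 1773.75 kcal/day.
TEE = 1773.75 × 1.425 = 2527.5938 kcal/day.
Required daily deficit = 0.5 × 7700 ÷ 7 = 550 kcal/day.
Target intake = 2527.5938 − 550 = 1977.5938 kcal/day.

1978 kilocalories per day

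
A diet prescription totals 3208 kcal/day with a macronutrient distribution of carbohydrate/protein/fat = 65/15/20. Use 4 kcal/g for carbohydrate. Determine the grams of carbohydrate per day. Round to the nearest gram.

Carbohydrate energy = 65% × 3208 = 2085.2 kcal.
At 4 kcal/g: 2085.2 ÷ 4 = 521.3 g.

521 g/day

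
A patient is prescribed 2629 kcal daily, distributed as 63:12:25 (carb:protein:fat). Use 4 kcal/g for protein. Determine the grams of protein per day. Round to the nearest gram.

79 g/day

Protein energy = 12% × 2629 = 315.48 kcal.
At 4 kcal/g: 315.48 ÷ 4 = 78.87 g.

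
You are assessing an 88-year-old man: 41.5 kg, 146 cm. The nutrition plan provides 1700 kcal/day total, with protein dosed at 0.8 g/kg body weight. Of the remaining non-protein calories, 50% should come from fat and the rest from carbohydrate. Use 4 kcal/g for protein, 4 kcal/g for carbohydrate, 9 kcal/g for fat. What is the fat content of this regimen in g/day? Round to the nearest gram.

87 g/day

Protein = 0.8 × 41.5 = 33.2 g → 33.2 × 4 = 132.8 kcal.
Non-protein calories = 1700 − 132.8 = 1567.2 kcal.
Fat: 50% × 1567.2 = 783.6 kcal; carbohydrate: 783.6 kcal.
Fat: 783.6 kcal ÷ 9 kcal/g = 87.0667 g.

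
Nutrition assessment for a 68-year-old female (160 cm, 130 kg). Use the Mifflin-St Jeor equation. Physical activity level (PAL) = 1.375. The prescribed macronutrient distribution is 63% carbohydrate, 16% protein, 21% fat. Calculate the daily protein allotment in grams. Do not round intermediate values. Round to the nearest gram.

Mifflin-St Jeor (female): BMR = 10(130) + 6.25(160) − 5(68) − 161 = 1300 + 1000 − 340 − 161 = 1799 kcal/day.
TEE = 1799 × 1.375 = 2473.625 kcal/day.
Protein energy = 16% × 2473.625 = 395.78 kcal.
Protein = 395.78 ÷ 4 kcal/g = 98.945 g.

99 g/day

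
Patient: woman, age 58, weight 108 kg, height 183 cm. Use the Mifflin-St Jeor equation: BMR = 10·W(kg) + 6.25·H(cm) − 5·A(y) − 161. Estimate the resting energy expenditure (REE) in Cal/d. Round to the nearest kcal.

1773 Cal/d

Mifflin-St Jeor (female): BMR = 10(108) + 6.25(183) − 5(58) − 161 = 1080 + 1143.75 − 290 − 161 = 1772.75 kcal/day.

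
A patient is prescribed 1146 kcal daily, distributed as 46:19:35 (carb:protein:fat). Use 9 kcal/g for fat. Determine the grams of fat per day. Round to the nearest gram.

45 g/day

Fat energy = 35% × 1146 = 401.1 kcal.
At 9 kcal/g: 401.1 ÷ 9 = 44.5667 g.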